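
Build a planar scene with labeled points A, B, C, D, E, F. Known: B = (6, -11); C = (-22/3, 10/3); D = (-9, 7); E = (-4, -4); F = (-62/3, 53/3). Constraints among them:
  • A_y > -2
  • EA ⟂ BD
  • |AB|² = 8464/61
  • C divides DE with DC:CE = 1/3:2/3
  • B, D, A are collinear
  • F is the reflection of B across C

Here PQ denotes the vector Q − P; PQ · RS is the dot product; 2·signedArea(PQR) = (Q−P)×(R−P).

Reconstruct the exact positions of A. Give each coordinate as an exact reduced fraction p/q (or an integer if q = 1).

A = (-94/61, -119/61)

1. A_x = -94/61  [B, D, A are collinear ∩ EA ⟂ BD]
2. A_y = -119/61  [B, D, A are collinear ∩ EA ⟂ BD]
   → A = (-94/61, -119/61)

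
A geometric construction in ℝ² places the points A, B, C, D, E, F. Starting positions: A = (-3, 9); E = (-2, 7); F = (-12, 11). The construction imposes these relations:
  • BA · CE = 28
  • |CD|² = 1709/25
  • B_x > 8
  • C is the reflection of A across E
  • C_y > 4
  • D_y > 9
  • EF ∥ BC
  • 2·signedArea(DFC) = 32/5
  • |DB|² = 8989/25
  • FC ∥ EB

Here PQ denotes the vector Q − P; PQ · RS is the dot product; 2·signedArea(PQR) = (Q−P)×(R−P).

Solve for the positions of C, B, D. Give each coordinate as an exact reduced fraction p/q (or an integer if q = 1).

B = (9, 1)
C = (-1, 5)
D = (-8, 47/5)

1. C_x = -1  [C is the reflection of A across E]
2. C_y = 5  [C is the reflection of A across E]
   → C = (-1, 5)
3. B_x = 9  [EF ∥ BC ∩ FC ∥ EB]
4. B_y = 1  [EF ∥ BC ∩ FC ∥ EB]
   → B = (9, 1)
5. D_x = -8  [line 6·x + 11·y + -277/5 = 0 ∩ |DB|² = 8989/25]
6. D_y = 47/5  [line 6·x + 11·y + -277/5 = 0 ∩ |DB|² = 8989/25]
   → D = (-8, 47/5)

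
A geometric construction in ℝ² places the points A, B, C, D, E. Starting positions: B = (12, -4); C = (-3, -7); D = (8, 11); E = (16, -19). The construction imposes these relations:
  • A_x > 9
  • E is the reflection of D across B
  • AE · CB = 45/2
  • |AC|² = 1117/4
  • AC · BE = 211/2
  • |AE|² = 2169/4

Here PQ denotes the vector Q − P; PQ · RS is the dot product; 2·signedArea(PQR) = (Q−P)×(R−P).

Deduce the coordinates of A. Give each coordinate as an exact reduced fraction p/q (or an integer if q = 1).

1. A_x = 10  [AE · CB = 45/2 ∩ AC · BE = 211/2]
2. A_y = 7/2  [AE · CB = 45/2 ∩ AC · BE = 211/2]
   → A = (10, 7/2)

A = (10, 7/2)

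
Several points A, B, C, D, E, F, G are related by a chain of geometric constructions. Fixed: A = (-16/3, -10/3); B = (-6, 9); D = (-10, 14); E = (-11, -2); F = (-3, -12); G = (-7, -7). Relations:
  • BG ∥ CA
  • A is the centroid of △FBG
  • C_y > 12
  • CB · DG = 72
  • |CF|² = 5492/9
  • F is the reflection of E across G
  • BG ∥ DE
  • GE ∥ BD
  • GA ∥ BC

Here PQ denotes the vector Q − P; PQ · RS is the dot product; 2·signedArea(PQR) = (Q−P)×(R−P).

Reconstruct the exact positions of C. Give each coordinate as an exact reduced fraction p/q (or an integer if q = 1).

1. C_x = -13/3  [BG ∥ CA ∩ GA ∥ BC]
2. C_y = 38/3  [BG ∥ CA ∩ GA ∥ BC]
   → C = (-13/3, 38/3)

C = (-13/3, 38/3)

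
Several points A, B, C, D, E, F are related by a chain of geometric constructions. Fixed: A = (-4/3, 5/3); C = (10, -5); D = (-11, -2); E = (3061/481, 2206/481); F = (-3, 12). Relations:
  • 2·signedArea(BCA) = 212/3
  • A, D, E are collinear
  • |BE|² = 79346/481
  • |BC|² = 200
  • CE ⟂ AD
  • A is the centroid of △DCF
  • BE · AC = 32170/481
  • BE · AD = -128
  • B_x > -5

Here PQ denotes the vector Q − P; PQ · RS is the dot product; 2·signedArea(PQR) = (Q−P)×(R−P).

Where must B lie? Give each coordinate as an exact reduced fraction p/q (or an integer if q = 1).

B = (-4, -3)

1. B_x = -4  [BE · AD = -128 ∩ BE · AC = 32170/481]
2. B_y = -3  [BE · AD = -128 ∩ BE · AC = 32170/481]
   → B = (-4, -3)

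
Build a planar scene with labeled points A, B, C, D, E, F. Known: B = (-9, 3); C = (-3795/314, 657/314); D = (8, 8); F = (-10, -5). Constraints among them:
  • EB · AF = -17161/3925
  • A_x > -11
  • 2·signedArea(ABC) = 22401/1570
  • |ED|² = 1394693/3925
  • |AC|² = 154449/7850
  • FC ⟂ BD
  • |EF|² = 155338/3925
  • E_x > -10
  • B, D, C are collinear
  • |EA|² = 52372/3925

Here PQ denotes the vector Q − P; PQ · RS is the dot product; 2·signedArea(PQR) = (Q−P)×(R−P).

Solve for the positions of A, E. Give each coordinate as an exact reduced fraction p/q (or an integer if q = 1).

1. A_x = -1701/157  [line 285/314·x + -969/314·y + 4959/1570 = 0 ∩ |AC|² = 154449/7850]
2. A_y = -1698/785  [line 285/314·x + -969/314·y + 4959/1570 = 0 ∩ |AC|² = 154449/7850]
   → A = (-1701/157, -1698/785)
3. E_x = -1509/157  [line -131/157·x + 2227/785·y + -45719/3925 = 0 ∩ |EA|² = 52372/3925]
4. E_y = 1004/785  [line -131/157·x + 2227/785·y + -45719/3925 = 0 ∩ |EA|² = 52372/3925]
   → E = (-1509/157, 1004/785)

A = (-1701/157, -1698/785)
E = (-1509/157, 1004/785)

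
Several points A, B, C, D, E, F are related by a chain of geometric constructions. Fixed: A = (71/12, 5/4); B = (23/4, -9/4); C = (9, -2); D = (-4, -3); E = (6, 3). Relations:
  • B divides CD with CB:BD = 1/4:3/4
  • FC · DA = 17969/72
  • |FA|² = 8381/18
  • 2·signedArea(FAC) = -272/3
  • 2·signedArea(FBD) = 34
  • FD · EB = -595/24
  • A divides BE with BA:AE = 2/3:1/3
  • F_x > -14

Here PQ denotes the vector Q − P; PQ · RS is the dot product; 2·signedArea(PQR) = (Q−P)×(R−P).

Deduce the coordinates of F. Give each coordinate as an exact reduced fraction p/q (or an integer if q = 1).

F = (-167/12, -29/4)

1. F_x = -167/12  [2·signedArea(FAC) = -272/3 ∩ FD · EB = -595/24]
2. F_y = -29/4  [2·signedArea(FAC) = -272/3 ∩ FD · EB = -595/24]
   → F = (-167/12, -29/4)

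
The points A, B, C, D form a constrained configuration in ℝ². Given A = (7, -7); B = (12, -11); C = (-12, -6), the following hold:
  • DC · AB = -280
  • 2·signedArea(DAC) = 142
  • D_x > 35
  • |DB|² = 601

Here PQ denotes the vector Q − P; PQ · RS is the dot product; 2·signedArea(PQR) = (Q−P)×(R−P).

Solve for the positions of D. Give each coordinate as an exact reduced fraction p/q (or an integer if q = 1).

1. D_x = 36  [2·signedArea(DAC) = 142 ∩ DC · AB = -280]
2. D_y = -16  [2·signedArea(DAC) = 142 ∩ DC · AB = -280]
   → D = (36, -16)

D = (36, -16)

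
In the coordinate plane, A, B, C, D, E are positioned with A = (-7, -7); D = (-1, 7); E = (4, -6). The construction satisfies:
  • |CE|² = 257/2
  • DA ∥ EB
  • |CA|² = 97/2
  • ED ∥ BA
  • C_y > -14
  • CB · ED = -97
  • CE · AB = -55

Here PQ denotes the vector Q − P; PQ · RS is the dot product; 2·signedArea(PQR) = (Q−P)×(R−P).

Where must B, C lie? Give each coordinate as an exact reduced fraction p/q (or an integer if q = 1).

1. B_x = -2  [ED ∥ BA ∩ DA ∥ EB]
2. B_y = -20  [ED ∥ BA ∩ DA ∥ EB]
   → B = (-2, -20)
3. C_x = -9/2  [line -5·x + 13·y + 153 = 0 ∩ |CA|² = 97/2]
4. C_y = -27/2  [line -5·x + 13·y + 153 = 0 ∩ |CA|² = 97/2]
   → C = (-9/2, -27/2)

B = (-2, -20)
C = (-9/2, -27/2)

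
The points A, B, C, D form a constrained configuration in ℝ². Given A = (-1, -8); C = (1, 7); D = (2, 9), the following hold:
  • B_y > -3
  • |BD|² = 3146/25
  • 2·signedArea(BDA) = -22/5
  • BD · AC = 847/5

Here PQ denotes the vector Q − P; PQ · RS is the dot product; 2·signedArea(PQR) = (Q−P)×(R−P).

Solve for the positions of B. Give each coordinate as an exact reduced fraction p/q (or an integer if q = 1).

B = (-1/5, -2)

1. B_x = -1/5  [2·signedArea(BDA) = -22/5 ∩ BD · AC = 847/5]
2. B_y = -2  [2·signedArea(BDA) = -22/5 ∩ BD · AC = 847/5]
   → B = (-1/5, -2)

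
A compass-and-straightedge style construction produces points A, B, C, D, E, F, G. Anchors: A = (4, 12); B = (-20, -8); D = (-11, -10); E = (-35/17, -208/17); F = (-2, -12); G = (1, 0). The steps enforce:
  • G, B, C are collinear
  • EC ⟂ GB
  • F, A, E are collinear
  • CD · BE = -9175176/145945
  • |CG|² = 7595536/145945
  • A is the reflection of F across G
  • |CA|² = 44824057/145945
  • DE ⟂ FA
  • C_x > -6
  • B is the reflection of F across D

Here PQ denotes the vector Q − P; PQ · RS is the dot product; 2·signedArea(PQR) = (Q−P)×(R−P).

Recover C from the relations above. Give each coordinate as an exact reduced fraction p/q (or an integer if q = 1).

C = (-49291/8585, -22048/8585)

1. C_x = -49291/8585  [G, B, C are collinear ∩ EC ⟂ GB]
2. C_y = -22048/8585  [G, B, C are collinear ∩ EC ⟂ GB]
   → C = (-49291/8585, -22048/8585)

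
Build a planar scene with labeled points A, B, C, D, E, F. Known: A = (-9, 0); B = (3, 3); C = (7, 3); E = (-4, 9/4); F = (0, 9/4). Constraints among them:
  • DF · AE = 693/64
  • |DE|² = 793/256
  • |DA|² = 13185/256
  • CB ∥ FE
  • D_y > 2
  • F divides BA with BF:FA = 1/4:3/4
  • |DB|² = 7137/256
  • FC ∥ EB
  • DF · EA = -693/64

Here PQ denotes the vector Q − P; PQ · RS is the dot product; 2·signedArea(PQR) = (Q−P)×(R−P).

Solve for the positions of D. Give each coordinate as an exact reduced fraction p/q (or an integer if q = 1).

D = (-9/4, 39/16)

1. D_x = -9/4  [line 5·x + 9/4·y + 369/64 = 0 ∩ |DB|² = 7137/256]
2. D_y = 39/16  [line 5·x + 9/4·y + 369/64 = 0 ∩ |DB|² = 7137/256]
   → D = (-9/4, 39/16)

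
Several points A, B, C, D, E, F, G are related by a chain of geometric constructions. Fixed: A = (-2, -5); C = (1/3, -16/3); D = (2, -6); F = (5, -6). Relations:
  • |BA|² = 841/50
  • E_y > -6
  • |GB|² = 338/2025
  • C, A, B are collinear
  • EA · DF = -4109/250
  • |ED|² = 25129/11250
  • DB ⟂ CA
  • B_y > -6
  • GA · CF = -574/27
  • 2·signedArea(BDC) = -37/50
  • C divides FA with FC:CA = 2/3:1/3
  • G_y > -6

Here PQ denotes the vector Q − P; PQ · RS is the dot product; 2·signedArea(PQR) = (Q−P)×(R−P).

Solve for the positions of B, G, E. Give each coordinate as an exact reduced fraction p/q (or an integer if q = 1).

B = (103/50, -279/50)
E = (2609/750, -4337/750)
G = (1109/450, -2537/450)

1. B_x = 103/50  [C, A, B are collinear ∩ DB ⟂ CA]
2. B_y = -279/50  [C, A, B are collinear ∩ DB ⟂ CA]
   → B = (103/50, -279/50)
3. G_x = 1109/450  [line -14/3·x + 2/3·y + 412/27 = 0 ∩ |GB|² = 338/2025]
4. G_y = -2537/450  [line -14/3·x + 2/3·y + 412/27 = 0 ∩ |GB|² = 338/2025]
   → G = (1109/450, -2537/450)
5. E_x = 2609/750  [EA · DF = -4109/250]
6. E_y = -4337/750  [|ED|² = 25129/11250]
   → E = (2609/750, -4337/750)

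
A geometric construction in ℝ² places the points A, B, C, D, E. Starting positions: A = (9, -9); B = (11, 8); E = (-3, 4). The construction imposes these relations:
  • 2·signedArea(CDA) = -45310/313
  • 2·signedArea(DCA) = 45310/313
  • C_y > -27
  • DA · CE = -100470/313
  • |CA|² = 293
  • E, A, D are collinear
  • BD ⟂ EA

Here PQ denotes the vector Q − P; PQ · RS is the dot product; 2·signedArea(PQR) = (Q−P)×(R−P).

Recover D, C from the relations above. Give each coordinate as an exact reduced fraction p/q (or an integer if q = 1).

C = (7, -26)
D = (453/313, -256/313)

1. D_x = 453/313  [E, A, D are collinear ∩ BD ⟂ EA]
2. D_y = -256/313  [E, A, D are collinear ∩ BD ⟂ EA]
   → D = (453/313, -256/313)
3. C_x = 7  [2·signedArea(CDA) = -45310/313 ∩ DA · CE = -100470/313]
4. C_y = -26  [2·signedArea(CDA) = -45310/313 ∩ DA · CE = -100470/313]
   → C = (7, -26)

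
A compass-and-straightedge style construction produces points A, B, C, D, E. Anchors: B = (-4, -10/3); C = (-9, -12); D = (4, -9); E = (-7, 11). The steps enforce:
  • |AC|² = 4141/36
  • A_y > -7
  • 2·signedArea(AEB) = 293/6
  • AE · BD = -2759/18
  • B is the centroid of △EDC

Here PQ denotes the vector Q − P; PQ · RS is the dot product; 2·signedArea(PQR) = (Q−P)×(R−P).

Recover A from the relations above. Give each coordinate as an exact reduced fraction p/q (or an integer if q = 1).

1. A_x = 0  [2·signedArea(AEB) = 293/6 ∩ AE · BD = -2759/18]
2. A_y = -37/6  [2·signedArea(AEB) = 293/6 ∩ AE · BD = -2759/18]
   → A = (0, -37/6)

A = (0, -37/6)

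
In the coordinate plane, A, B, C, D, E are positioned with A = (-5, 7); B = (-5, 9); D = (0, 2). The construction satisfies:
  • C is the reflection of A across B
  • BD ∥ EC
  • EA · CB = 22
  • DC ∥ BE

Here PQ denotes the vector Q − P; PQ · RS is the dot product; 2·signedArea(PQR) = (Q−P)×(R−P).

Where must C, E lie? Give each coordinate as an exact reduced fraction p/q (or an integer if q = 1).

C = (-5, 11)
E = (-10, 18)

1. C_x = -5  [C is the reflection of A across B]
2. C_y = 11  [C is the reflection of A across B]
   → C = (-5, 11)
3. E_x = -10  [BD ∥ EC ∩ DC ∥ BE]
4. E_y = 18  [BD ∥ EC ∩ DC ∥ BE]
   → E = (-10, 18)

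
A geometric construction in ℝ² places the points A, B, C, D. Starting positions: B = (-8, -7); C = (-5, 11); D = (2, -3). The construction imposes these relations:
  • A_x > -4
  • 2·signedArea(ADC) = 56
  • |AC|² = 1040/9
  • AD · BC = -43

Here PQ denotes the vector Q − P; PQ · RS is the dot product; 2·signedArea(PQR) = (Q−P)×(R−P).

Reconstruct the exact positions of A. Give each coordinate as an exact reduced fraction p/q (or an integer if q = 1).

A = (-11/3, 1/3)

1. A_x = -11/3  [AD · BC = -43 ∩ 2·signedArea(ADC) = 56]
2. A_y = 1/3  [AD · BC = -43 ∩ 2·signedArea(ADC) = 56]
   → A = (-11/3, 1/3)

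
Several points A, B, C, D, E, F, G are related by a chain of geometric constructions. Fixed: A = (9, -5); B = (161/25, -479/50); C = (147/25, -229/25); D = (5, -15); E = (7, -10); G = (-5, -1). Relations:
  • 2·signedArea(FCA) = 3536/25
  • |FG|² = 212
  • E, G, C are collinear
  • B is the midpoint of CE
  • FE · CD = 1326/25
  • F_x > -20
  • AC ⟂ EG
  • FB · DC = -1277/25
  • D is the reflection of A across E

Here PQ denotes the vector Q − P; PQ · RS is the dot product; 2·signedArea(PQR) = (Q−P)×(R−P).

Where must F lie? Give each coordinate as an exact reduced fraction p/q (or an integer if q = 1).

1. F_x = -19  [2·signedArea(FCA) = 3536/25 ∩ FE · CD = 1326/25]
2. F_y = 3  [2·signedArea(FCA) = 3536/25 ∩ FE · CD = 1326/25]
   → F = (-19, 3)

F = (-19, 3)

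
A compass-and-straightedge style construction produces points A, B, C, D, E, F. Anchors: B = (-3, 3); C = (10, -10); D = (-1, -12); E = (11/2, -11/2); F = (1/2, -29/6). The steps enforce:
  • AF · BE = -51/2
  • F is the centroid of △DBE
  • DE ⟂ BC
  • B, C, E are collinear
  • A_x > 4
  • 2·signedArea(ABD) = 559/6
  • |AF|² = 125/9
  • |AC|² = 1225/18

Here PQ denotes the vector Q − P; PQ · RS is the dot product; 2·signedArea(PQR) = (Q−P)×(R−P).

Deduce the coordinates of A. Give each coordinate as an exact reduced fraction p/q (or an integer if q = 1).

1. A_x = 25/6  [2·signedArea(ABD) = 559/6 ∩ AF · BE = -51/2]
2. A_y = -25/6  [2·signedArea(ABD) = 559/6 ∩ AF · BE = -51/2]
   → A = (25/6, -25/6)

A = (25/6, -25/6)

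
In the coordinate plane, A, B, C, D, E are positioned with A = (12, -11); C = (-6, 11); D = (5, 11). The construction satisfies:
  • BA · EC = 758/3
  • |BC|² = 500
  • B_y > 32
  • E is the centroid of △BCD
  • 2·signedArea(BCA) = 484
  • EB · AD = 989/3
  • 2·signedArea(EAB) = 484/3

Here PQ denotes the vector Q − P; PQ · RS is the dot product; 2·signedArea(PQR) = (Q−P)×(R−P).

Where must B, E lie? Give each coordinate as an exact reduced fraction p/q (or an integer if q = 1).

1. B_x = -2  [line 22·x + 18·y + -550 = 0 ∩ |BC|² = 500]
2. B_y = 33  [line 22·x + 18·y + -550 = 0 ∩ |BC|² = 500]
   → B = (-2, 33)
3. E_x = -1  [BA · EC = 758/3 ∩ E is the centroid of △BCD]
4. E_y = 55/3  [BA · EC = 758/3 ∩ E is the centroid of △BCD]
   → E = (-1, 55/3)

B = (-2, 33)
E = (-1, 55/3)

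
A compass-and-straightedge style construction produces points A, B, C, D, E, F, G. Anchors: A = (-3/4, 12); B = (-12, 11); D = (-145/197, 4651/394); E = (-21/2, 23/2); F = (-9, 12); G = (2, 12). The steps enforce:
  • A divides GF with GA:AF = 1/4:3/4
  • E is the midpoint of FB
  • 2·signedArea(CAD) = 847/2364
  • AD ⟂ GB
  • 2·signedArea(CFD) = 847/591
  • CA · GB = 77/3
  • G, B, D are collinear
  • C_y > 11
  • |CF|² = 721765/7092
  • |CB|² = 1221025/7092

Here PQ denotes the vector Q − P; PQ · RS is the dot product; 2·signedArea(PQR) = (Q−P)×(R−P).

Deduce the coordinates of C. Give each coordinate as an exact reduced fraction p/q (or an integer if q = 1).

C = (643/591, 14107/1182)

1. C_x = 643/591  [2·signedArea(CAD) = 847/2364 ∩ 2·signedArea(CFD) = 847/591]
2. C_y = 14107/1182  [2·signedArea(CAD) = 847/2364 ∩ 2·signedArea(CFD) = 847/591]
   → C = (643/591, 14107/1182)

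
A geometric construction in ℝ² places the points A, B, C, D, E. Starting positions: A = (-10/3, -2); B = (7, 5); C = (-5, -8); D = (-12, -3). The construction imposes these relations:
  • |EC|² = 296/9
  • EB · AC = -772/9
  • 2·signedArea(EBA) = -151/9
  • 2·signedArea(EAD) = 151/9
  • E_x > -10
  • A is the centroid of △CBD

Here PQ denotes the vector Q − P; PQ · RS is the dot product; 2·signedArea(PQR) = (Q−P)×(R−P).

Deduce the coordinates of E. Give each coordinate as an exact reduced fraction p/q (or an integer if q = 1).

E = (-29/3, -14/3)

1. E_x = -29/3  [2·signedArea(EBA) = -151/9 ∩ 2·signedArea(EAD) = 151/9]
2. E_y = -14/3  [2·signedArea(EBA) = -151/9 ∩ 2·signedArea(EAD) = 151/9]
   → E = (-29/3, -14/3)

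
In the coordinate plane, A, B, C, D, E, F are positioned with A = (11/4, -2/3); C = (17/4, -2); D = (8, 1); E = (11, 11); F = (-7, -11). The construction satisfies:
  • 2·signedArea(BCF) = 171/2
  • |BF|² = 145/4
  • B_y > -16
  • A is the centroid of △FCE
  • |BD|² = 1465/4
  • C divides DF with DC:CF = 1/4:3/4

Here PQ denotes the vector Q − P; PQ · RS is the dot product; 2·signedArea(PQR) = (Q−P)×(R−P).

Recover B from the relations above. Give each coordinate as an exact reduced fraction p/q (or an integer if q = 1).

B = (-5/2, -15)

1. B_x = -5/2  [line 9·x + -45/4·y + -585/4 = 0 ∩ |BF|² = 145/4]
2. B_y = -15  [line 9·x + -45/4·y + -585/4 = 0 ∩ |BF|² = 145/4]
   → B = (-5/2, -15)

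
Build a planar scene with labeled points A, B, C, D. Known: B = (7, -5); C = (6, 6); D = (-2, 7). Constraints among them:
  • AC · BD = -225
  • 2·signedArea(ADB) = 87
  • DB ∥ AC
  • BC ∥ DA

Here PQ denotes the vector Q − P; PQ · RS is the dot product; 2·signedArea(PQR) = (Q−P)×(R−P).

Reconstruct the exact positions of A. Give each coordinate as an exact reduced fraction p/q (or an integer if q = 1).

A = (-3, 18)

1. A_x = -3  [DB ∥ AC ∩ BC ∥ DA]
2. A_y = 18  [DB ∥ AC ∩ BC ∥ DA]
   → A = (-3, 18)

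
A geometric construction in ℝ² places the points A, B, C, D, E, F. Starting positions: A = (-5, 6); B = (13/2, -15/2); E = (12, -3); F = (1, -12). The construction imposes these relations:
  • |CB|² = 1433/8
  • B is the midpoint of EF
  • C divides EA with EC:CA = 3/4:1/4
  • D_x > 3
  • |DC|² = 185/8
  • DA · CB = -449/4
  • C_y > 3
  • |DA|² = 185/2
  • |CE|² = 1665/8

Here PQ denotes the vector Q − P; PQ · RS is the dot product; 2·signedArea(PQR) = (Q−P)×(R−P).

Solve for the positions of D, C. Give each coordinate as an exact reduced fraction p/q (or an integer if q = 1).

C = (-3/4, 15/4)
D = (7/2, 3/2)

1. C_x = -3/4  [C divides EA with EC:CA = 3/4:1/4]
2. C_y = 15/4  [C divides EA with EC:CA = 3/4:1/4]
   → C = (-3/4, 15/4)
3. D_x = 7/2  [line -29/4·x + 45/4·y + 17/2 = 0 ∩ |DA|² = 185/2]
4. D_y = 3/2  [line -29/4·x + 45/4·y + 17/2 = 0 ∩ |DA|² = 185/2]
   → D = (7/2, 3/2)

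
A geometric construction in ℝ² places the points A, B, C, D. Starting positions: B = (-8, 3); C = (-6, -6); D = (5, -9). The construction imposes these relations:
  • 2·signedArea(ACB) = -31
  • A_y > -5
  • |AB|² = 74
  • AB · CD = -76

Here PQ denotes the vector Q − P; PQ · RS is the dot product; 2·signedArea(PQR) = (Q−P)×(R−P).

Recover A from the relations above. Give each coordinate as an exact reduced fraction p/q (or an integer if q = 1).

A = (-3, -4)

1. A_x = -3  [2·signedArea(ACB) = -31 ∩ AB · CD = -76]
2. A_y = -4  [2·signedArea(ACB) = -31 ∩ AB · CD = -76]
   → A = (-3, -4)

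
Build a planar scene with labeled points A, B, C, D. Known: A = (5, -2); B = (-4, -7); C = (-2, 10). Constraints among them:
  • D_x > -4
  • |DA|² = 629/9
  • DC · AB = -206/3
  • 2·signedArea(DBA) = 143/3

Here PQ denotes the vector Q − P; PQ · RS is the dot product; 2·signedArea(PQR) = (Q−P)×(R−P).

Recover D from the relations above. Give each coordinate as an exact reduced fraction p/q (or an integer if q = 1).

1. D_x = -10/3  [2·signedArea(DBA) = 143/3 ∩ DC · AB = -206/3]
2. D_y = -4/3  [2·signedArea(DBA) = 143/3 ∩ DC · AB = -206/3]
   → D = (-10/3, -4/3)

D = (-10/3, -4/3)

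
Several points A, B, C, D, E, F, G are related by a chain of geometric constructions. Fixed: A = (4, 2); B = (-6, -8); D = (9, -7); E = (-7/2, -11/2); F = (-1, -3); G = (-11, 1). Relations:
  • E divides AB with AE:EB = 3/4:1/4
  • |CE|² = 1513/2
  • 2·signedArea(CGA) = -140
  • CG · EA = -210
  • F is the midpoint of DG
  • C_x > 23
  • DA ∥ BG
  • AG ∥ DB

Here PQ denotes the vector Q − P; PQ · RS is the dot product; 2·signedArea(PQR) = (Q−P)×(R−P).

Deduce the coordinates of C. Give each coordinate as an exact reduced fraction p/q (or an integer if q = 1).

1. C_x = 24  [2·signedArea(CGA) = -140 ∩ CG · EA = -210]
2. C_y = -6  [2·signedArea(CGA) = -140 ∩ CG · EA = -210]
   → C = (24, -6)

C = (24, -6)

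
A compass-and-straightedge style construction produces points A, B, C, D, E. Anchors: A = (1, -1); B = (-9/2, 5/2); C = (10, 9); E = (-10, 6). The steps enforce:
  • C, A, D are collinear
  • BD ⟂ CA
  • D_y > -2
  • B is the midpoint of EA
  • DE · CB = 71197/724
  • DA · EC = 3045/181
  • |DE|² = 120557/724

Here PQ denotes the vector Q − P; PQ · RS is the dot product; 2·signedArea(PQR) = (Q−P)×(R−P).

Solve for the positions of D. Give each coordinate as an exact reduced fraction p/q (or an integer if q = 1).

1. D_x = 101/362  [C, A, D are collinear ∩ BD ⟂ CA]
2. D_y = -326/181  [C, A, D are collinear ∩ BD ⟂ CA]
   → D = (101/362, -326/181)

D = (101/362, -326/181)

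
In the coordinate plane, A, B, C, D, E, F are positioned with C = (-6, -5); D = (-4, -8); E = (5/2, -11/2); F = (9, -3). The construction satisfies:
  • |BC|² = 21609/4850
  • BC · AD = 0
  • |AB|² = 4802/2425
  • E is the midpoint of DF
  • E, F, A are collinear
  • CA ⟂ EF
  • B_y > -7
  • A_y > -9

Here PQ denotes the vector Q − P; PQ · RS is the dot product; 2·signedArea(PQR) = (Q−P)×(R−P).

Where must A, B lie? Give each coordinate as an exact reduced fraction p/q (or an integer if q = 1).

1. A_x = -919/194  [E, F, A are collinear ∩ CA ⟂ EF]
2. A_y = -1607/194  [E, F, A are collinear ∩ CA ⟂ EF]
   → A = (-919/194, -1607/194)
3. B_x = -1017/194  [line -143/194·x + -55/194·y + -1133/194 = 0 ∩ |AB|² = 4802/2425]
4. B_y = -6761/970  [line -143/194·x + -55/194·y + -1133/194 = 0 ∩ |AB|² = 4802/2425]
   → B = (-1017/194, -6761/970)

A = (-919/194, -1607/194)
B = (-1017/194, -6761/970)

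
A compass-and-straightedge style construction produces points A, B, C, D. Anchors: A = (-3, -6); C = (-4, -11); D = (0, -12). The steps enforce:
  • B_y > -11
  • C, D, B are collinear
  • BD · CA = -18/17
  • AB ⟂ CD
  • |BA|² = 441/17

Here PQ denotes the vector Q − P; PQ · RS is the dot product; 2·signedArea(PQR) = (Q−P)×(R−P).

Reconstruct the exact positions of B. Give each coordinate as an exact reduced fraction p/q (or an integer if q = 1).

B = (-72/17, -186/17)

1. B_x = -72/17  [C, D, B are collinear ∩ AB ⟂ CD]
2. B_y = -186/17  [C, D, B are collinear ∩ AB ⟂ CD]
   → B = (-72/17, -186/17)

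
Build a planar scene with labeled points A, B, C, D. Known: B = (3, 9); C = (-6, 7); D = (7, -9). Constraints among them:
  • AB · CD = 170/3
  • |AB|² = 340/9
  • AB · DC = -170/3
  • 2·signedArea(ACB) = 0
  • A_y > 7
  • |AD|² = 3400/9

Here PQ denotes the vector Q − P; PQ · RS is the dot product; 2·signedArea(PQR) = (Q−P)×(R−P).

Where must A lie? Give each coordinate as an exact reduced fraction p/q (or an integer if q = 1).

A = (-3, 23/3)

1. A_x = -3  [2·signedArea(ACB) = 0 ∩ AB · CD = 170/3]
2. A_y = 23/3  [2·signedArea(ACB) = 0 ∩ AB · CD = 170/3]
   → A = (-3, 23/3)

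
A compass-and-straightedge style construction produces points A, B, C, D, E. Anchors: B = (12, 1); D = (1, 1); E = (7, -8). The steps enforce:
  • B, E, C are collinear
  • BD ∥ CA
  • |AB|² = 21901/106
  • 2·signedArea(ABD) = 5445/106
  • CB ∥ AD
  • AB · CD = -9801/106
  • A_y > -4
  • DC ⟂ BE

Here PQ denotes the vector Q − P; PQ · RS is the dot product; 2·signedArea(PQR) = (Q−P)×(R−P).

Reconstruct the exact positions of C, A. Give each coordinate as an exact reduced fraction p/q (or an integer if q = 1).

A = (-169/106, -389/106)
C = (997/106, -389/106)

1. C_x = 997/106  [B, E, C are collinear ∩ DC ⟂ BE]
2. C_y = -389/106  [B, E, C are collinear ∩ DC ⟂ BE]
   → C = (997/106, -389/106)
3. A_x = -169/106  [CB ∥ AD ∩ BD ∥ CA]
4. A_y = -389/106  [CB ∥ AD ∩ BD ∥ CA]
   → A = (-169/106, -389/106)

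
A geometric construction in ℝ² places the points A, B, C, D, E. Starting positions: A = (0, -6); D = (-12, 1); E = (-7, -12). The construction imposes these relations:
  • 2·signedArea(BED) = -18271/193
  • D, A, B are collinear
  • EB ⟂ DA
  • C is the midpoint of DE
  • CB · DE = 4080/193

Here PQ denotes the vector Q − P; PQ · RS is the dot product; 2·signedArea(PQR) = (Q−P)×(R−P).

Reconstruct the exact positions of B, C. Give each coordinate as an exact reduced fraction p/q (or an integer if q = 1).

B = (-504/193, -864/193)
C = (-19/2, -11/2)

1. B_x = -504/193  [D, A, B are collinear ∩ EB ⟂ DA]
2. B_y = -864/193  [D, A, B are collinear ∩ EB ⟂ DA]
   → B = (-504/193, -864/193)
3. C_x = -19/2  [C is the midpoint of DE]
4. C_y = -11/2  [C is the midpoint of DE]
   → C = (-19/2, -11/2)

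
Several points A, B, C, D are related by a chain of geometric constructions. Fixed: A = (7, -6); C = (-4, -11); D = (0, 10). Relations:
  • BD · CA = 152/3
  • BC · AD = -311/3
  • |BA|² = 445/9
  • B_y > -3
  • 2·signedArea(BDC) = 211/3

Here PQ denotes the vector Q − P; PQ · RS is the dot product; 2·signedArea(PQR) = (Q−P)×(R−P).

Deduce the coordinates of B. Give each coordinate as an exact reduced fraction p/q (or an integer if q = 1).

1. B_x = 1  [BC · AD = -311/3 ∩ BD · CA = 152/3]
2. B_y = -7/3  [BC · AD = -311/3 ∩ BD · CA = 152/3]
   → B = (1, -7/3)

B = (1, -7/3)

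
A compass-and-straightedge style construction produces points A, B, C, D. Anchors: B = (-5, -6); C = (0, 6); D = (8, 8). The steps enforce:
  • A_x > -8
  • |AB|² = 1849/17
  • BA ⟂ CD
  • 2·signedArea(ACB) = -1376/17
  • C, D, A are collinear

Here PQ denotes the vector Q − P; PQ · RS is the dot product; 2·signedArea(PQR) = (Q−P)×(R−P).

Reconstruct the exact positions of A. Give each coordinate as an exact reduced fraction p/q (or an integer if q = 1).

1. A_x = -128/17  [C, D, A are collinear ∩ BA ⟂ CD]
2. A_y = 70/17  [C, D, A are collinear ∩ BA ⟂ CD]
   → A = (-128/17, 70/17)

A = (-128/17, 70/17)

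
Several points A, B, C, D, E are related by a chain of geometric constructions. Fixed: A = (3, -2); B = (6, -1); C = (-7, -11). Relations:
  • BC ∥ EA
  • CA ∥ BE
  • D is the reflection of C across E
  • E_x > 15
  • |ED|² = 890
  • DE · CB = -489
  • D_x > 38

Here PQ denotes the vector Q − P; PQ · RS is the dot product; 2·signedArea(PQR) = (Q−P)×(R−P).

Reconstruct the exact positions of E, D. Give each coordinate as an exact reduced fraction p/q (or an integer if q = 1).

D = (39, 27)
E = (16, 8)

1. E_x = 16  [BC ∥ EA ∩ CA ∥ BE]
2. E_y = 8  [BC ∥ EA ∩ CA ∥ BE]
   → E = (16, 8)
3. D_x = 39  [D is the reflection of C across E]
4. D_y = 27  [D is the reflection of C across E]
   → D = (39, 27)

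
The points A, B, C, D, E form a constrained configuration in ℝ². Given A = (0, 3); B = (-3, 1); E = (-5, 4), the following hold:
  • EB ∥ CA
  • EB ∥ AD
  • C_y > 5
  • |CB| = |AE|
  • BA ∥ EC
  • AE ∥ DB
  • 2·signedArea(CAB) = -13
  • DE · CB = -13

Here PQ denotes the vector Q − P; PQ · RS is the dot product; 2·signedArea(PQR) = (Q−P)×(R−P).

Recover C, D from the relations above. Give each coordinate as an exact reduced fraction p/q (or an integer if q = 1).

1. C_x = -2  [EB ∥ CA ∩ BA ∥ EC]
2. C_y = 6  [EB ∥ CA ∩ BA ∥ EC]
   → C = (-2, 6)
3. D_x = 2  [AE ∥ DB ∩ EB ∥ AD]
4. D_y = 0  [AE ∥ DB ∩ EB ∥ AD]
   → D = (2, 0)

C = (-2, 6)
D = (2, 0)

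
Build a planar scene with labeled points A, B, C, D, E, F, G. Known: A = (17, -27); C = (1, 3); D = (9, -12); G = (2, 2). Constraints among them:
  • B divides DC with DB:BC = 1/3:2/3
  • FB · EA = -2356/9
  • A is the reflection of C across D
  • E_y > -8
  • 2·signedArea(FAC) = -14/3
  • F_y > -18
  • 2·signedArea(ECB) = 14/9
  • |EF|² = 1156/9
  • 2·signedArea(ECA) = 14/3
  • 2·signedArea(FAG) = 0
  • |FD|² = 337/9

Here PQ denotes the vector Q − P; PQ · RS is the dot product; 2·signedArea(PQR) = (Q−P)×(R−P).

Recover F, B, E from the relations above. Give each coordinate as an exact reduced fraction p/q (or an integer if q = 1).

1. F_x = 12  [2·signedArea(FAG) = 0 ∩ 2·signedArea(FAC) = -14/3]
2. F_y = -52/3  [2·signedArea(FAG) = 0 ∩ 2·signedArea(FAC) = -14/3]
   → F = (12, -52/3)
3. B_x = 19/3  [B divides DC with DB:BC = 1/3:2/3]
4. B_y = -7  [B divides DC with DB:BC = 1/3:2/3]
   → B = (19/3, -7)
5. E_x = 20/3  [2·signedArea(ECB) = 14/9 ∩ FB · EA = -2356/9]
6. E_y = -22/3  [2·signedArea(ECB) = 14/9 ∩ FB · EA = -2356/9]
   → E = (20/3, -22/3)

B = (19/3, -7)
E = (20/3, -22/3)
F = (12, -52/3)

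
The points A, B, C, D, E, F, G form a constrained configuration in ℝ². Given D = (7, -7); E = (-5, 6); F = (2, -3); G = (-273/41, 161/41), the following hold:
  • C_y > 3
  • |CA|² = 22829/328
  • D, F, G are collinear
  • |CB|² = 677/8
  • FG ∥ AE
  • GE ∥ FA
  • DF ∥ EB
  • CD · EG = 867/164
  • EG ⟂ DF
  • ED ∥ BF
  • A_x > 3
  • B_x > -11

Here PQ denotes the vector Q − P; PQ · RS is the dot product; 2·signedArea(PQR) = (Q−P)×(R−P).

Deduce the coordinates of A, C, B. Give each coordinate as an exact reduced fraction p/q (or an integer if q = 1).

1. A_x = 150/41  [FG ∥ AE ∩ GE ∥ FA]
2. A_y = -38/41  [FG ∥ AE ∩ GE ∥ FA]
   → A = (150/41, -38/41)
3. C_x = -13/4  [line 68/41·x + 85/41·y + -391/164 = 0 ∩ |CA|² = 22829/328]
4. C_y = 15/4  [line 68/41·x + 85/41·y + -391/164 = 0 ∩ |CA|² = 22829/328]
   → C = (-13/4, 15/4)
5. B_x = -10  [ED ∥ BF ∩ DF ∥ EB]
6. B_y = 10  [ED ∥ BF ∩ DF ∥ EB]
   → B = (-10, 10)

A = (150/41, -38/41)
B = (-10, 10)
C = (-13/4, 15/4)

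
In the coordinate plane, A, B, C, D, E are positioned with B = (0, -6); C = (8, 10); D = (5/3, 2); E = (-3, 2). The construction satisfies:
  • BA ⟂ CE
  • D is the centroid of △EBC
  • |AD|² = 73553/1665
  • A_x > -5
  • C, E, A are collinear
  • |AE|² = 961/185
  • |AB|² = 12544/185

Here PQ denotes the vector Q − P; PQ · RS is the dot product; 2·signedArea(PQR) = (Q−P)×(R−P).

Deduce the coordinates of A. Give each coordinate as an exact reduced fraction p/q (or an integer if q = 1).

1. A_x = -896/185  [C, E, A are collinear ∩ BA ⟂ CE]
2. A_y = 122/185  [C, E, A are collinear ∩ BA ⟂ CE]
   → A = (-896/185, 122/185)

A = (-896/185, 122/185)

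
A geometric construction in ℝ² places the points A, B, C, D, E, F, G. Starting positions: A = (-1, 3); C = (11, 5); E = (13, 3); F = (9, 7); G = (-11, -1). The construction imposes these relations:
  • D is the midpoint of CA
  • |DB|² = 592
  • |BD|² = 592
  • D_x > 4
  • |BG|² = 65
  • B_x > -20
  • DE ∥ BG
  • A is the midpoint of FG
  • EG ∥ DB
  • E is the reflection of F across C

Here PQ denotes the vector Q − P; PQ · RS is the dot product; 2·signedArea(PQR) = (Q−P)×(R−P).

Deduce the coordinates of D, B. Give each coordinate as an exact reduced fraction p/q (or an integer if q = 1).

1. D_x = 5  [D is the midpoint of CA]
2. D_y = 4  [D is the midpoint of CA]
   → D = (5, 4)
3. B_x = -19  [DE ∥ BG ∩ EG ∥ DB]
4. B_y = 0  [DE ∥ BG ∩ EG ∥ DB]
   → B = (-19, 0)

B = (-19, 0)
D = (5, 4)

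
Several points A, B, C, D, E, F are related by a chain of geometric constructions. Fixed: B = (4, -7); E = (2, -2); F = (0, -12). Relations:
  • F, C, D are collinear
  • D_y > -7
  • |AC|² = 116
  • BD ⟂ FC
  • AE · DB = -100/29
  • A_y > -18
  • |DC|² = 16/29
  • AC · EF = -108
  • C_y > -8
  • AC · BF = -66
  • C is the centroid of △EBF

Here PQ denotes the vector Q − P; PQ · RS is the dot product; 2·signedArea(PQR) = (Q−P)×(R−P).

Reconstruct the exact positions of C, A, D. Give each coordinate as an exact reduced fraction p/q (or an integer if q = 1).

1. C_x = 2  [C is the centroid of △EBF]
2. C_y = -7  [C is the centroid of △EBF]
   → C = (2, -7)
3. A_x = -2  [AC · EF = -108 ∩ AC · BF = -66]
4. A_y = -17  [AC · EF = -108 ∩ AC · BF = -66]
   → A = (-2, -17)
5. D_x = 66/29  [F, C, D are collinear ∩ BD ⟂ FC]
6. D_y = -183/29  [F, C, D are collinear ∩ BD ⟂ FC]
   → D = (66/29, -183/29)

A = (-2, -17)
C = (2, -7)
D = (66/29, -183/29)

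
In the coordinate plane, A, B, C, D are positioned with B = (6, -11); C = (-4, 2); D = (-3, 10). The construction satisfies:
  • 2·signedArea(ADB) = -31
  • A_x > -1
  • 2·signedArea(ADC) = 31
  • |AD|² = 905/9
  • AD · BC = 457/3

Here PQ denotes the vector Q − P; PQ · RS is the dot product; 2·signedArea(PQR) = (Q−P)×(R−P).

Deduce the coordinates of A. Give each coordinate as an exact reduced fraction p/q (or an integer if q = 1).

A = (-1/3, 1/3)

1. A_x = -1/3  [2·signedArea(ADB) = -31 ∩ AD · BC = 457/3]
2. A_y = 1/3  [2·signedArea(ADB) = -31 ∩ AD · BC = 457/3]
   → A = (-1/3, 1/3)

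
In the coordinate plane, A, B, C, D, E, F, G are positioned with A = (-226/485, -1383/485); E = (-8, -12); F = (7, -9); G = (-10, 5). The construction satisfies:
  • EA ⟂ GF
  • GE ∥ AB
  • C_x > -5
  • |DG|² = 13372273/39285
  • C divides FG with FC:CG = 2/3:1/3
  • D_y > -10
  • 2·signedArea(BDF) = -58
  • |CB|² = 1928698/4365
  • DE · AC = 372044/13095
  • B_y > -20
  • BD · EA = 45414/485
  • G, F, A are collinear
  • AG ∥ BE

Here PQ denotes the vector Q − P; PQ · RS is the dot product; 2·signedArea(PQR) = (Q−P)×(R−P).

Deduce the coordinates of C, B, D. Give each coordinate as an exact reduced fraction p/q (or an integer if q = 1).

B = (744/485, -9628/485)
C = (-13/3, 1/3)
D = (6112/4365, -41494/4365)

1. C_x = -13/3  [C divides FG with FC:CG = 2/3:1/3]
2. C_y = 1/3  [C divides FG with FC:CG = 2/3:1/3]
   → C = (-13/3, 1/3)
3. B_x = 744/485  [AG ∥ BE ∩ GE ∥ AB]
4. B_y = -9628/485  [AG ∥ BE ∩ GE ∥ AB]
   → B = (744/485, -9628/485)
5. D_x = 6112/4365  [DE · AC = 372044/13095 ∩ 2·signedArea(BDF) = -58]
6. D_y = -41494/4365  [DE · AC = 372044/13095 ∩ 2·signedArea(BDF) = -58]
   → D = (6112/4365, -41494/4365)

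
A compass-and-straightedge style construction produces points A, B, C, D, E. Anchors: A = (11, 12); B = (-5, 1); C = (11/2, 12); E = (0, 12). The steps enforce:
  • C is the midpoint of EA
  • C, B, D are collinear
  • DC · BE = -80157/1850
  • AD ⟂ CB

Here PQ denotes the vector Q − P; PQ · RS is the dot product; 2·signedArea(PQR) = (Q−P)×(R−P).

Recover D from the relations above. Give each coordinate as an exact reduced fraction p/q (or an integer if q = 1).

1. D_x = 7513/925  [C, B, D are collinear ∩ AD ⟂ CB]
2. D_y = 13641/925  [C, B, D are collinear ∩ AD ⟂ CB]
   → D = (7513/925, 13641/925)

D = (7513/925, 13641/925)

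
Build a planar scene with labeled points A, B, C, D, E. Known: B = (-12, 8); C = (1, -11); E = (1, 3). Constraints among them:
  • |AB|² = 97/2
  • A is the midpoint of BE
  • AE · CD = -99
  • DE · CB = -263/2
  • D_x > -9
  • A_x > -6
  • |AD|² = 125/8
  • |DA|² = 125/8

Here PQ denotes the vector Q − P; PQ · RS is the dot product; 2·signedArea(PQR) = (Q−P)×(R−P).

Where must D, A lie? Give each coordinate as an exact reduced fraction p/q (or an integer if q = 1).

A = (-11/2, 11/2)
D = (-35/4, 13/4)

1. A_x = -11/2  [A is the midpoint of BE]
2. A_y = 11/2  [A is the midpoint of BE]
   → A = (-11/2, 11/2)
3. D_x = -35/4  [DE · CB = -263/2 ∩ AE · CD = -99]
4. D_y = 13/4  [DE · CB = -263/2 ∩ AE · CD = -99]
   → D = (-35/4, 13/4)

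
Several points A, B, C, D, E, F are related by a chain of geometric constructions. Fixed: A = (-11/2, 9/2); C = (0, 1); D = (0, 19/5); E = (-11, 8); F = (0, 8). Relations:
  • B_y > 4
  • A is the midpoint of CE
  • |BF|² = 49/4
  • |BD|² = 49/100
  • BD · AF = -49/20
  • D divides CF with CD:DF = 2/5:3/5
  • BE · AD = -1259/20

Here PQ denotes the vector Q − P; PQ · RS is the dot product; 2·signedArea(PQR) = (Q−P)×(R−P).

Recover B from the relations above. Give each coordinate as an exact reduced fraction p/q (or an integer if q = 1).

1. B_x = 0  [BD · AF = -49/20 ∩ BE · AD = -1259/20]
2. B_y = 9/2  [BD · AF = -49/20 ∩ BE · AD = -1259/20]
   → B = (0, 9/2)

B = (0, 9/2)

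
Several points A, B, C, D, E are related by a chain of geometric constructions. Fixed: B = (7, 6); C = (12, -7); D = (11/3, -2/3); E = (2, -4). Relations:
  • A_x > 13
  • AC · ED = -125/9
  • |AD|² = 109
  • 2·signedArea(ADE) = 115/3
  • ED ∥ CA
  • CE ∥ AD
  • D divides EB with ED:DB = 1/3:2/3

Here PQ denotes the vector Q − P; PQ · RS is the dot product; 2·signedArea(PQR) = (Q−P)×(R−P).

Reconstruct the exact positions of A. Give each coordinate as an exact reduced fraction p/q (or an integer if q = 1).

1. A_x = 41/3  [CE ∥ AD ∩ ED ∥ CA]
2. A_y = -11/3  [CE ∥ AD ∩ ED ∥ CA]
   → A = (41/3, -11/3)

A = (41/3, -11/3)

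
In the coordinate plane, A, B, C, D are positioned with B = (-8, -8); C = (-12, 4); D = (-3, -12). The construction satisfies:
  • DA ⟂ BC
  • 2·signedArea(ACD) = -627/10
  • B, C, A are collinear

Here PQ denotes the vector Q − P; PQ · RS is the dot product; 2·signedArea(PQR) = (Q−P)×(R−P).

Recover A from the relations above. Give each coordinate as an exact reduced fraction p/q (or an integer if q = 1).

A = (-63/10, -131/10)

1. A_x = -63/10  [B, C, A are collinear ∩ DA ⟂ BC]
2. A_y = -131/10  [B, C, A are collinear ∩ DA ⟂ BC]
   → A = (-63/10, -131/10)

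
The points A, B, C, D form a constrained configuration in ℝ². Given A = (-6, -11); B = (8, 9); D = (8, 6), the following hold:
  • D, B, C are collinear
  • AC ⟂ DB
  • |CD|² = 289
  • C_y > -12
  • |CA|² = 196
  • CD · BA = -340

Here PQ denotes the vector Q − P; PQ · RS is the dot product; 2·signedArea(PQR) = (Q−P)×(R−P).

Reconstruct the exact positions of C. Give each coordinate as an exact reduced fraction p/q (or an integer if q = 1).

1. C_x = 8  [D, B, C are collinear ∩ AC ⟂ DB]
2. C_y = -11  [D, B, C are collinear ∩ AC ⟂ DB]
   → C = (8, -11)

C = (8, -11)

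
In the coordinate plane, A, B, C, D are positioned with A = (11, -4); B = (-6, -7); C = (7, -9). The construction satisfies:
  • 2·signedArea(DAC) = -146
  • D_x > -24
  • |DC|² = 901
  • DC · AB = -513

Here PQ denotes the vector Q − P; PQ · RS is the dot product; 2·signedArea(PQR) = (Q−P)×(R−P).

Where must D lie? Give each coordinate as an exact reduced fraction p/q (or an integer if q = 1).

D = (-23, -10)

1. D_x = -23  [2·signedArea(DAC) = -146 ∩ DC · AB = -513]
2. D_y = -10  [2·signedArea(DAC) = -146 ∩ DC · AB = -513]
   → D = (-23, -10)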